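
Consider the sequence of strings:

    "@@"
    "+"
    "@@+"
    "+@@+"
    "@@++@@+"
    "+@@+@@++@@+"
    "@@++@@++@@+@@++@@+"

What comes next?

+@@+@@++@@+@@++@@++@@+@@++@@+

Each term (from the third on) is the two preceding terms concatenated in order: term 3 = @@·+ = @@+.
The next term joins +@@+@@++@@+ and @@++@@++@@+@@++@@+.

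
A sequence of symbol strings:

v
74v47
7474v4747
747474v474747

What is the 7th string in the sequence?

Each term wraps the previous one in 74 on the left and 47 on the right.
From 747474v474747, 3 further steps: 747474v474747 → 74747474v47474747 → 7474747474v4747474747 → (answer).

747474747474v474747474747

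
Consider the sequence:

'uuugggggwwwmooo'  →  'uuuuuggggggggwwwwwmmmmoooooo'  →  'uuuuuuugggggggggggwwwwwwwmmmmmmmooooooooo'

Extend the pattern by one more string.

uuuuuuuuuggggggggggggggwwwwwwwwwmmmmmmmmmmoooooooooooo

The n-th term is 2n+1 u's then 3n+2 g's then 2n+1 w's then 3n-2 m's then 3n o's (n = 1, 2, …).
At n = 4 the blocks have lengths 9, 14, 9, 10, 12.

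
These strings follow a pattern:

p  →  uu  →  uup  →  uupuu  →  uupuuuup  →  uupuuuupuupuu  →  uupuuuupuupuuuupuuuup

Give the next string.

uupuuuupuupuuuupuuuupuupuuuupuupuu

Each term (from the third on) is the previous term followed by the one before it: term 3 = uu·p = uup.
The next term joins uupuuuupuupuuuupuuuup and uupuuuupuupuu.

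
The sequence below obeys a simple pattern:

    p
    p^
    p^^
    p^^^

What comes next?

p^^^^

The strings grow by a fixed suffix ^ each time.
One more step from p^^^ gives the answer.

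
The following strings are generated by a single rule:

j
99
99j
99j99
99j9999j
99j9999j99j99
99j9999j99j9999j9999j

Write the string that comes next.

Each term (from the third on) is the previous term followed by the one before it: term 3 = 99·j = 99j.
So term 8 is 99j9999j99j9999j9999j·99j9999j99j99.

99j9999j99j9999j9999j99j9999j99j99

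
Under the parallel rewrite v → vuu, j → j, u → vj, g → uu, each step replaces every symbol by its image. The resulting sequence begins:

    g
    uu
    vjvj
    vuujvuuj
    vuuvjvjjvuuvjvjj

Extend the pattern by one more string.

Rewriting the 16 symbols of vuuvjvjjvuuvjvjj one by one yields vuu vj vj vuu j vuu j j vuu vj vj vuu j vuu j j; concatenated:

vuuvjvjvuujvuujjvuuvjvjvuujvuujj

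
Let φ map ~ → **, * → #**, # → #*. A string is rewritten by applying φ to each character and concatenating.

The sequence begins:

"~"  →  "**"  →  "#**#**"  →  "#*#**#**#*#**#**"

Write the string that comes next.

#*#**#*#**#**#*#**#**#*#**#*#**#**#*#**#**

φ(#*#**#**#*#**#**) expands symbol-by-symbol to #* #** #* #** #** #* #** #** #* #** #* #** #** #* #** #**; joining the 16 pieces gives the next term.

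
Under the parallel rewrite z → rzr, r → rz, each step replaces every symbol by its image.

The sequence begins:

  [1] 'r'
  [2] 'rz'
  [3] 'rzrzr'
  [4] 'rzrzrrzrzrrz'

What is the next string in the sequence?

Expanding rzrzrrzrzrrz: r→rz, z→rzr, r→rz, z→rzr, r→rz, r→rz, z→rzr, r→rz, z→rzr, r→rz, r→rz, z→rzr. Concatenated: rz rzr rz rzr rz rz rzr rz rzr rz rz rzr.

rzrzrrzrzrrzrzrzrrzrzrrzrzrzr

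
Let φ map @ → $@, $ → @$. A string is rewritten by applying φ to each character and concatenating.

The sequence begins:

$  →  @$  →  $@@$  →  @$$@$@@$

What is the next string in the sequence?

$@@$@$$@@$$@$@@$

Apply φ to @$$@$@@$ symbol by symbol: @→$@, $→@$, $→@$, @→$@, $→@$, @→$@, @→$@, $→@$; joined: $@ @$ @$ $@ @$ $@ $@ @$.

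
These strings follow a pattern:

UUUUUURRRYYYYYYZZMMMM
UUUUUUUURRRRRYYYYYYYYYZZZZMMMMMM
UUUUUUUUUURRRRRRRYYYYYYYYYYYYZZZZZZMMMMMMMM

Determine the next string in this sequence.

UUUUUUUUUUUURRRRRRRRRYYYYYYYYYYYYYYYZZZZZZZZMMMMMMMMMM

Reading off run lengths: U runs 6, 8, 10; R runs 3, 5, 7; Y runs 6, 9, 12; Z runs 2, 4, 6; M runs 4, 6, 8 — each is linear in n, where the shown terms are n = 2, 3, 4.
Setting n = 5 gives 12, 9, 15, 8, 10 characters in each block.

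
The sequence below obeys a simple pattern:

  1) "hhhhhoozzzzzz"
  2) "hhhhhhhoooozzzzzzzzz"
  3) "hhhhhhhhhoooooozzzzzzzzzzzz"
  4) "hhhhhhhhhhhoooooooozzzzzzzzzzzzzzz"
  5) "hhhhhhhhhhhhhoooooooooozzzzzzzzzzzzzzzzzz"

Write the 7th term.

The n-th term is 2n+3 h's then 2n o's then 3n+3 z's (n = 1, 2, …).
Setting n = 7 gives 17, 14, 24 characters in each block.

hhhhhhhhhhhhhhhhhoooooooooooooozzzzzzzzzzzzzzzzzzzzzzzz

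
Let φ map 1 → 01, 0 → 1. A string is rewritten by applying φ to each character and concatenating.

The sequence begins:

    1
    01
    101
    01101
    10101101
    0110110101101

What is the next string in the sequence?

Replace each of the 13 characters of 0110110101101 in place — 1 01 01 1 01 01 1 01 1 01 01 1 01 — and concatenate.

101011010110110101101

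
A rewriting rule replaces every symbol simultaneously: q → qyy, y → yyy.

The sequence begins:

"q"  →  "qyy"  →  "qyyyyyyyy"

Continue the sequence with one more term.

qyyyyyyyyyyyyyyyyyyyyyyyyyy

Rewriting each symbol of qyyyyyyyy: q→qyy, y→yyy, y→yyy, y→yyy, y→yyy, y→yyy, y→yyy, y→yyy, y→yyy, which concatenates to qyy yyy yyy yyy yyy yyy yyy yyy yyy.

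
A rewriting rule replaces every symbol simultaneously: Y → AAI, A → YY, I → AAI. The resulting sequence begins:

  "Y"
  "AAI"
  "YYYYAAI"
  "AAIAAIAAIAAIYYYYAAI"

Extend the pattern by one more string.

YYYYAAIYYYYAAIYYYYAAIYYYYAAIAAIAAIAAIAAIYYYYAAI

φ(AAIAAIAAIAAIYYYYAAI) expands symbol-by-symbol to YY YY AAI YY YY AAI YY YY AAI YY YY AAI AAI AAI AAI AAI YY YY AAI; joining the 19 pieces gives the next term.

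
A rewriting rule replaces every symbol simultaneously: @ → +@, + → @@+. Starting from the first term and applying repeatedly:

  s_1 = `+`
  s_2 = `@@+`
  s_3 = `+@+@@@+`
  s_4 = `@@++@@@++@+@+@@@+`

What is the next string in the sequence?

+@+@@@+@@++@+@+@@@+@@++@@@++@@@++@+@+@@@+

φ(@@++@@@++@+@+@@@+) expands symbol-by-symbol to +@ +@ @@+ @@+ +@ +@ +@ @@+ @@+ +@ @@+ +@ @@+ +@ +@ +@ @@+; joining the 17 pieces gives the next term.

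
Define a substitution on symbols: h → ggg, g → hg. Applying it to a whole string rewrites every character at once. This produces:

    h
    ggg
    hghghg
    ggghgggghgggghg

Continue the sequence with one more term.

hghghgggghghghghgggghghghghgggghg

Replace each of the 15 characters of ggghgggghgggghg in place — hg hg hg ggg hg hg hg hg ggg hg hg hg hg ggg hg — and concatenate.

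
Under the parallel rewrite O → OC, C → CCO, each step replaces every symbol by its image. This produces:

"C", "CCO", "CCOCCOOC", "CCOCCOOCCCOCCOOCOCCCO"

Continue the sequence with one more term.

CCOCCOOCCCOCCOOCOCCCOCCOCCOOCCCOCCOOCOCCCOOCCCOCCOCCOOC

Replace each of the 21 characters of CCOCCOOCCCOCCOOCOCCCO in place — CCO CCO OC CCO CCO OC OC CCO CCO CCO OC CCO CCO OC OC CCO OC CCO CCO CCO OC — and concatenate.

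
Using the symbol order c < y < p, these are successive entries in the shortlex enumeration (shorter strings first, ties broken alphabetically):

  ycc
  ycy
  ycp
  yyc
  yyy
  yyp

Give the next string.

ypc

Treat yyp as a base-3 numeral over the given alphabet and add one, carrying through any trailing p's.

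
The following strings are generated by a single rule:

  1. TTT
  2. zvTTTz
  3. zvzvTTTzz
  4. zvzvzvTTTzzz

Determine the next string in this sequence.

zvzvzvzvTTTzzzz

s(k+1) = zv·s(k)·z, so each term gains zv as a prefix and z as a suffix.
So the next term is zv·zvzvzvTTTzzz·z.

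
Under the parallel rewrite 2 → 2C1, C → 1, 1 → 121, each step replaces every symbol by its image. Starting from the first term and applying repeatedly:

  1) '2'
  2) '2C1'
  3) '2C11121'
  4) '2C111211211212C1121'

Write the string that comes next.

2C111211211212C11211212C11211212C11212C111211212C1121

Applying the rule to each of the 19 symbols of 2C111211211212C1121 gives the pieces 2C1 1 121 121 121 2C1 121 121 2C1 121 121 2C1 121 2C1 1 121 121 2C1 121, which concatenate to the answer.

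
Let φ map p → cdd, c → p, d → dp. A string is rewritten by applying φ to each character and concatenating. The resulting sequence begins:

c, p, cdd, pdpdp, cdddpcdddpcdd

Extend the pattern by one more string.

pdpdpdpcddpdpdpdpcddpdpdp

φ(cdddpcdddpcdd) expands symbol-by-symbol to p dp dp dp cdd p dp dp dp cdd p dp dp; joining the 13 pieces gives the next term.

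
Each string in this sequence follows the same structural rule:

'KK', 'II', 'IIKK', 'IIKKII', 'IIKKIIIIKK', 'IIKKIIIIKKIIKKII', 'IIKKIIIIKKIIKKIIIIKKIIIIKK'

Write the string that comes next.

This is a Fibonacci-style word recurrence s(k) = s(k−1)·s(k−2): e.g. II·KK = IIKK.
So term 8 is IIKKIIIIKKIIKKIIIIKKIIIIKK·IIKKIIIIKKIIKKII.

IIKKIIIIKKIIKKIIIIKKIIIIKKIIKKIIIIKKIIKKII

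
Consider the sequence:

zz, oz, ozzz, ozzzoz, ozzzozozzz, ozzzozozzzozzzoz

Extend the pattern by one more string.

ozzzozozzzozzzozozzzozozzz

From term 3 onward, concatenate the last term with the second-to-last: oz·zz = ozzz, ozzz·oz = ozzzoz, …
Continuing: ozzzozozzzozzzoz · ozzzozozzz gives term 7.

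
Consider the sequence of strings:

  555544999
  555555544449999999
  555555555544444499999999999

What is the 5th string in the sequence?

555555555555555544444444449999999999999999999

The n-th term is 3n+1 5's then 2n 4's then 4n-1 9's (n = 1, 2, …).
At n = 5 the blocks have lengths 16, 10, 19.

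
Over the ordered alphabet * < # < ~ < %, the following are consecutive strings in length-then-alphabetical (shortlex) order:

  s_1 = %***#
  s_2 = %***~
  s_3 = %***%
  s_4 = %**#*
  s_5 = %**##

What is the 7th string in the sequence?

%**#%

Stepping forward 2 times from %**##: %**## → %**#~, then the target.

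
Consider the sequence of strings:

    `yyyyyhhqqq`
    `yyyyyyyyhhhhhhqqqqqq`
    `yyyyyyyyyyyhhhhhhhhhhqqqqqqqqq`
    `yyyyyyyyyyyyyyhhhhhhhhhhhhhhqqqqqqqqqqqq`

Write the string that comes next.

yyyyyyyyyyyyyyyyyhhhhhhhhhhhhhhhhhhqqqqqqqqqqqqqqq

Term n consists of 3n+2 y's, followed by 4n-2 h's, followed by 3n q's (n = 1, 2, …).
Setting n = 5 gives 17, 18, 15 characters in each block.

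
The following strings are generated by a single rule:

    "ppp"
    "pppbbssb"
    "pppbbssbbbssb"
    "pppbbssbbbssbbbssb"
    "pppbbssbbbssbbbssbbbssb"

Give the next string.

Every step adds bbssb to the end: s(k+1) = s(k)·bbssb.
So the next term is pppbbssbbbssbbbssbbbssb·bbssb.

pppbbssbbbssbbbssbbbssbbbssb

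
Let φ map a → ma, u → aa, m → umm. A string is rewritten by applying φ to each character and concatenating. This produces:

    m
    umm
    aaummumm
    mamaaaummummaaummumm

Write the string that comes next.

Applying the rule to each of the 20 symbols of mamaaaummummaaummumm gives the pieces umm ma umm ma ma ma aa umm umm aa umm umm ma ma aa umm umm aa umm umm, which concatenate to the answer.

ummmaummmamamaaaummummaaummummmamaaaummummaaummumm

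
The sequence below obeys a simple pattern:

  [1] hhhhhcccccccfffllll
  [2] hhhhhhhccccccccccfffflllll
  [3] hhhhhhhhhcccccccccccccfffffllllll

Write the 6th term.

Reading off run lengths: h runs 5, 7, 9; c runs 7, 10, 13; f runs 3, 4, 5; l runs 4, 5, 6 — each is linear in n, where the shown terms are n = 2, 3, 4.
At n = 7 the blocks have lengths 15, 22, 8, 9.

hhhhhhhhhhhhhhhccccccccccccccccccccccfffffffflllllllll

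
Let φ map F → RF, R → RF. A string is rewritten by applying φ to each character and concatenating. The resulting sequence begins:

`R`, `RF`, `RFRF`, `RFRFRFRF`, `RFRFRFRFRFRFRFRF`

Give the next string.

φ(RFRFRFRFRFRFRFRF) expands symbol-by-symbol to RF RF RF RF RF RF RF RF RF RF RF RF RF RF RF RF; joining the 16 pieces gives the next term.

RFRFRFRFRFRFRFRFRFRFRFRFRFRFRFRF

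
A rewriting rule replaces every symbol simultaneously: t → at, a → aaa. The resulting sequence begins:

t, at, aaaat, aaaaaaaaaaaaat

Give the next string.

aaaaaaaaaaaaaaaaaaaaaaaaaaaaaaaaaaaaaaaat

Replace each of the 14 characters of aaaaaaaaaaaaat in place — aaa aaa aaa aaa aaa aaa aaa aaa aaa aaa aaa aaa aaa at — and concatenate.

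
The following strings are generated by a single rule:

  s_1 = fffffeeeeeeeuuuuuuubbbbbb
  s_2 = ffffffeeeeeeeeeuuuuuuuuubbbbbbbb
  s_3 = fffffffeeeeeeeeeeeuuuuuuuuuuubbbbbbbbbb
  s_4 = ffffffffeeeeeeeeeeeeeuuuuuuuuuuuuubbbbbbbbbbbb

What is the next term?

Term n consists of n+3 f's, followed by 2n+3 e's, followed by 2n+3 u's, followed by 2n+2 b's, where the shown terms are n = 2, 3, 4, 5.
At n = 6 the blocks have lengths 9, 15, 15, 14.

fffffffffeeeeeeeeeeeeeeeuuuuuuuuuuuuuuubbbbbbbbbbbbbb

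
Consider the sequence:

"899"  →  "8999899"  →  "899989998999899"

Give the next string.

Every step duplicates the string with '9' between the halves.
Doubling 899989998999899 with '9' between the halves:

8999899989998999899989998999899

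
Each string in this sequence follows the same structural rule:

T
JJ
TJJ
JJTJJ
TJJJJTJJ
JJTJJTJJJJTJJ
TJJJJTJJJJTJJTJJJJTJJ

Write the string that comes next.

JJTJJTJJJJTJJTJJJJTJJJJTJJTJJJJTJJ

This is a Fibonacci-style word recurrence s(k) = s(k−2)·s(k−1): e.g. T·JJ = TJJ.
So term 8 is JJTJJTJJJJTJJ·TJJJJTJJJJTJJTJJJJTJJ.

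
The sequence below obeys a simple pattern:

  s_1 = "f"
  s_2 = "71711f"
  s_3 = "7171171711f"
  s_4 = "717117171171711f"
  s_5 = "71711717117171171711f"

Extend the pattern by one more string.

7171171711717117171171711f

The strings grow by a fixed prefix 71711 each time.
One more step from 71711717117171171711f gives the answer.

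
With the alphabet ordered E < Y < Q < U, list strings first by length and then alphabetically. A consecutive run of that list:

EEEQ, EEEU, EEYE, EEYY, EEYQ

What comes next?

Find the rightmost character of EEYQ below U, bump it to the next letter, and reset everything to its right to E.

EEYU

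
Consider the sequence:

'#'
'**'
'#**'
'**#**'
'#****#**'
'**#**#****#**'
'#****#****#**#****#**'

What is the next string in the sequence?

From term 3 onward, concatenate the second-to-last term with the last: #·** = #**, **·#** = **#**, …
Continuing: **#**#****#** · #****#****#**#****#** gives term 8.

**#**#****#**#****#****#**#****#**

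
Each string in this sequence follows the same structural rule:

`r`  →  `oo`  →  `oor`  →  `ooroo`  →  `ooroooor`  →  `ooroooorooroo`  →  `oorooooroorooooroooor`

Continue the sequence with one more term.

From term 3 onward, concatenate the last term with the second-to-last: oo·r = oor, oor·oo = ooroo, …
The next term joins oorooooroorooooroooor and ooroooorooroo.

oorooooroorooooroooorooroooorooroo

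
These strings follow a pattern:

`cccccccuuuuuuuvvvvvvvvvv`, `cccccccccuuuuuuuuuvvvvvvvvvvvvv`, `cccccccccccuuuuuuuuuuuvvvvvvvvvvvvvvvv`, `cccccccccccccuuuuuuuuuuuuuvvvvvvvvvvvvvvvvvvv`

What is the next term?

The n-th term is 2n+1 c's then 2n+1 u's then 3n+1 v's, where the shown terms are n = 3, 4, 5, 6.
For the next term, n = 7, so the run lengths are 15, 15, 22.

cccccccccccccccuuuuuuuuuuuuuuuvvvvvvvvvvvvvvvvvvvvvv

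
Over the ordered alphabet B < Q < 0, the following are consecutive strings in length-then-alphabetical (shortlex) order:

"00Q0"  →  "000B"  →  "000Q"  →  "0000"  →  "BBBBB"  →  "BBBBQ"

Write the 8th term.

Continuing the enumeration 2 steps past BBBBQ: BBBBQ → BBBB0 → (answer).

BBBQB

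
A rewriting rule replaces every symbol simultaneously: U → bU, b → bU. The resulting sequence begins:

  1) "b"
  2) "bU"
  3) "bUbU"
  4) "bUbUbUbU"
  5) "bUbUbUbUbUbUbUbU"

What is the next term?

bUbUbUbUbUbUbUbUbUbUbUbUbUbUbUbU

Applying the rule to each of the 16 symbols of bUbUbUbUbUbUbUbU gives the pieces bU bU bU bU bU bU bU bU bU bU bU bU bU bU bU bU, which concatenate to the answer.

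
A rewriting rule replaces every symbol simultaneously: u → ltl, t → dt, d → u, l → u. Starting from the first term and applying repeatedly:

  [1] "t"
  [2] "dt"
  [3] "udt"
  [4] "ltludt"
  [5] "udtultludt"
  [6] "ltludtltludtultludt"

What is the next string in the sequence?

udtultludtudtultludtltludtultludt

Applying the rule to each of the 19 symbols of ltludtltludtultludt gives the pieces u dt u ltl u dt u dt u ltl u dt ltl u dt u ltl u dt, which concatenate to the answer.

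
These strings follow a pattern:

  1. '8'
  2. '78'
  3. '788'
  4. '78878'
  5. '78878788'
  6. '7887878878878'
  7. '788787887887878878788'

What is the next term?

This is a Fibonacci-style word recurrence s(k) = s(k−1)·s(k−2): e.g. 78·8 = 788.
So term 8 is 788787887887878878788·7887878878878.

7887878878878788787887887878878878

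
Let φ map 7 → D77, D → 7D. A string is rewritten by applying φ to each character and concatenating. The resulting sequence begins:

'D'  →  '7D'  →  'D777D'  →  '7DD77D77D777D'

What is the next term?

D777D7DD77D777DD77D777DD77D77D777D

Applying the rule to each of the 13 symbols of 7DD77D77D777D gives the pieces D77 7D 7D D77 D77 7D D77 D77 7D D77 D77 D77 7D, which concatenate to the answer.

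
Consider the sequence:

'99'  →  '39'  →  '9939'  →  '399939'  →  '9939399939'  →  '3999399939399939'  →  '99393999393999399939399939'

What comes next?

399939993939993999393999393999399939399939

This is a Fibonacci-style word recurrence s(k) = s(k−2)·s(k−1): e.g. 99·39 = 9939.
Continuing: 3999399939399939 · 99393999393999399939399939 gives term 8.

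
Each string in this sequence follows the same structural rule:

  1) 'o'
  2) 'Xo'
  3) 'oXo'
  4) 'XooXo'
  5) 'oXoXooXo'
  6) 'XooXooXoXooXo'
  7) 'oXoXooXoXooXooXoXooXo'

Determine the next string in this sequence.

XooXooXoXooXooXoXooXoXooXooXoXooXo

From term 3 onward, concatenate the second-to-last term with the last: o·Xo = oXo, Xo·oXo = XooXo, …
The next term joins XooXooXoXooXo and oXoXooXoXooXooXoXooXo.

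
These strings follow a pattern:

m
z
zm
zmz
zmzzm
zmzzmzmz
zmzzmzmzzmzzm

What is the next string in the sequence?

From term 3 onward, concatenate the last term with the second-to-last: z·m = zm, zm·z = zmz, …
Continuing: zmzzmzmzzmzzm · zmzzmzmz gives term 8.

zmzzmzmzzmzzmzmzzmzmz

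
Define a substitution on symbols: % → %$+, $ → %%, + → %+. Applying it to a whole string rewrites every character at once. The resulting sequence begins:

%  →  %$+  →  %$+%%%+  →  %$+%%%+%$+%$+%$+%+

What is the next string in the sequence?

Rewriting the 18 symbols of %$+%%%+%$+%$+%$+%+ one by one yields %$+ %% %+ %$+ %$+ %$+ %+ %$+ %% %+ %$+ %% %+ %$+ %% %+ %$+ %+; concatenated:

%$+%%%+%$+%$+%$+%+%$+%%%+%$+%%%+%$+%%%+%$+%+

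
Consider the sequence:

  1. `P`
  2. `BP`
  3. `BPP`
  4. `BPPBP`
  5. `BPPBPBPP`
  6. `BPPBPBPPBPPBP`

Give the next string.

Each term (from the third on) is the previous term followed by the one before it: term 3 = BP·P = BPP.
The next term joins BPPBPBPPBPPBP and BPPBPBPP.

BPPBPBPPBPPBPBPPBPBPP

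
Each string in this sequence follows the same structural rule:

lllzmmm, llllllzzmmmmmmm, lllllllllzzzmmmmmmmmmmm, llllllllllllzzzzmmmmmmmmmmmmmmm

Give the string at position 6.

llllllllllllllllllzzzzzzmmmmmmmmmmmmmmmmmmmmmmm

Term n consists of 3n l's, followed by n z's, followed by 4n-1 m's (n = 1, 2, …).
Setting n = 6 gives 18, 6, 23 characters in each block.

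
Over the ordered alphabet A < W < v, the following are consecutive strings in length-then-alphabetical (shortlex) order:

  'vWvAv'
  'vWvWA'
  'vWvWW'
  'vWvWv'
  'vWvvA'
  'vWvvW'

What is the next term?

vWvvv

The successor of vWvvW increments the rightmost position that isn't already v and resets every position after it to A.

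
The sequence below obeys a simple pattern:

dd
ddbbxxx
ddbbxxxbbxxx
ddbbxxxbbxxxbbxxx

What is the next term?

Each term is the previous one with bbxxx appended.
So the next term is ddbbxxxbbxxxbbxxx·bbxxx.

ddbbxxxbbxxxbbxxxbbxxx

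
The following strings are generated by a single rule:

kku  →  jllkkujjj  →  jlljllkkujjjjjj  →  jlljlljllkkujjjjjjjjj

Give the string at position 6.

s(k+1) = jll·s(k)·jjj, so each term gains jll as a prefix and jjj as a suffix.
From jlljlljllkkujjjjjjjjj, 2 further steps: jlljlljllkkujjjjjjjjj → jlljlljlljllkkujjjjjjjjjjjj → (answer).

jlljlljlljlljllkkujjjjjjjjjjjjjjj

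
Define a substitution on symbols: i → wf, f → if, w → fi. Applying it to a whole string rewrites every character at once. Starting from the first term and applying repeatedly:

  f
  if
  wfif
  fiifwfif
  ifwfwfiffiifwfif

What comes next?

wfiffiiffiifwfififwfwfiffiifwfif

Replace each of the 16 characters of ifwfwfiffiifwfif in place — wf if fi if fi if wf if if wf wf if fi if wf if — and concatenate.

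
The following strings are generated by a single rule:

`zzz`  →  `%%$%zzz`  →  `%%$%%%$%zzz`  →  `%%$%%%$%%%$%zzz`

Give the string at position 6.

%%$%%%$%%%$%%%$%%%$%zzz

Every step adds %%$% at the front: s(k+1) = %%$%·s(k).
From %%$%%%$%%%$%zzz, 2 further steps: %%$%%%$%%%$%zzz → %%$%%%$%%%$%%%$%zzz → (answer).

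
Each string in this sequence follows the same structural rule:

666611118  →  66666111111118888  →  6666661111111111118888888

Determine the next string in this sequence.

Reading off run lengths: 6 runs 4, 5, 6; 1 runs 4, 8, 12; 8 runs 1, 4, 7 — each is linear in n (n = 1, 2, …).
For the next term, n = 4, so the run lengths are 7, 16, 10.

666666611111111111111118888888888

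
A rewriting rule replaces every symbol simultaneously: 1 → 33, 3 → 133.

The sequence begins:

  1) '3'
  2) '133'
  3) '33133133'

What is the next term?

Apply φ to 33133133 symbol by symbol: 3→133, 3→133, 1→33, 3→133, 3→133, 1→33, 3→133, 3→133; joined: 133 133 33 133 133 33 133 133.

1331333313313333133133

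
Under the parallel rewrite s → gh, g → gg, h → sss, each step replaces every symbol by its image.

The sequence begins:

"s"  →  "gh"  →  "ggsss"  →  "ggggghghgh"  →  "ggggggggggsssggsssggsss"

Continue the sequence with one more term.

ggggggggggggggggggggghghghggggghghghggggghghgh

Replace each of the 23 characters of ggggggggggsssggsssggsss in place — gg gg gg gg gg gg gg gg gg gg gh gh gh gg gg gh gh gh gg gg gh gh gh — and concatenate.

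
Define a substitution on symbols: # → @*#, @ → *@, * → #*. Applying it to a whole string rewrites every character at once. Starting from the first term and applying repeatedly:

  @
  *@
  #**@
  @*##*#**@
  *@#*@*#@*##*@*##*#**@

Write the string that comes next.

#**@@*##**@#*@*#*@#*@*#@*##**@#*@*#@*##*@*##*#**@

Replace each of the 21 characters of *@#*@*#@*##*@*##*#**@ in place — #* *@ @*# #* *@ #* @*# *@ #* @*# @*# #* *@ #* @*# @*# #* @*# #* #* *@ — and concatenate.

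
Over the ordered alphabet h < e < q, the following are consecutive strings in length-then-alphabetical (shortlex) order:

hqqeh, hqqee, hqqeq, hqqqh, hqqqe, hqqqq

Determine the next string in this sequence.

ehhhh

Treat hqqqq as a base-3 numeral over the given alphabet and add one, carrying through any trailing q's.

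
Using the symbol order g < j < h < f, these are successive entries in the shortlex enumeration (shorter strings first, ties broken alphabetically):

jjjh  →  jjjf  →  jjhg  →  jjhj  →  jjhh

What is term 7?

Stepping forward 2 times from jjhh: jjhh → jjhf, then the target.

jjfg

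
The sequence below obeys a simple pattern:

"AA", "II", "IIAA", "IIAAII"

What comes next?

IIAAIIIIAA

This is a Fibonacci-style word recurrence s(k) = s(k−1)·s(k−2): e.g. II·AA = IIAA.
So term 5 is IIAAII·IIAA.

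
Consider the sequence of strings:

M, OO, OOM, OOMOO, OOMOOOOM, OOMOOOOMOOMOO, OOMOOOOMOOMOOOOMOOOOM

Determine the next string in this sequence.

This is a Fibonacci-style word recurrence s(k) = s(k−1)·s(k−2): e.g. OO·M = OOM.
Continuing: OOMOOOOMOOMOOOOMOOOOM · OOMOOOOMOOMOO gives term 8.

OOMOOOOMOOMOOOOMOOOOMOOMOOOOMOOMOO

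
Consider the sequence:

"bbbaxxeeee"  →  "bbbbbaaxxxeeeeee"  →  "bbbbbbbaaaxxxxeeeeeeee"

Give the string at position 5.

bbbbbbbbbbbaaaaaxxxxxxeeeeeeeeeeee

Term n consists of 2n+1 b's, followed by n a's, followed by n+1 x's, followed by 2n+2 e's (n = 1, 2, …).
For term 5, n = 5, so the run lengths are 11, 5, 6, 12.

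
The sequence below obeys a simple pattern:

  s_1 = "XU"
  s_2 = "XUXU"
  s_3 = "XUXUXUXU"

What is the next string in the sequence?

Each string is two copies of the previous one concatenated.
So the next term is two copies of XUXUXUXU.

XUXUXUXUXUXUXUXU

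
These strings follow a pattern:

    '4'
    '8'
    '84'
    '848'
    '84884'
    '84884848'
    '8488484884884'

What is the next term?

Each term (from the third on) is the previous term followed by the one before it: term 3 = 8·4 = 84.
Continuing: 8488484884884 · 84884848 gives term 8.

848848488488484884848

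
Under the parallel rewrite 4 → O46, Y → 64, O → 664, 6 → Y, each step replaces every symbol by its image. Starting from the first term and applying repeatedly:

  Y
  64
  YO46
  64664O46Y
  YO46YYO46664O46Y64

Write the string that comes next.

64664O46Y6464664O46YYYO46664O46Y64YO46

φ(YO46YYO46664O46Y64) expands symbol-by-symbol to 64 664 O46 Y 64 64 664 O46 Y Y Y O46 664 O46 Y 64 Y O46; joining the 18 pieces gives the next term.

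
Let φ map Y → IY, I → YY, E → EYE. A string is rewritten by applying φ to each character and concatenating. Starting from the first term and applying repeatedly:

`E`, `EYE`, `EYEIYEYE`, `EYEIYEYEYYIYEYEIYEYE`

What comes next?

Replace each of the 20 characters of EYEIYEYEYYIYEYEIYEYE in place — EYE IY EYE YY IY EYE IY EYE IY IY YY IY EYE IY EYE YY IY EYE IY EYE — and concatenate.

EYEIYEYEYYIYEYEIYEYEIYIYYYIYEYEIYEYEYYIYEYEIYEYE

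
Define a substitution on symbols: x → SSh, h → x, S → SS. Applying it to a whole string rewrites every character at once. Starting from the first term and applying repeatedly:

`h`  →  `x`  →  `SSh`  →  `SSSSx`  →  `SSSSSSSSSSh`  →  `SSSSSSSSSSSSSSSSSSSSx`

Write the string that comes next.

SSSSSSSSSSSSSSSSSSSSSSSSSSSSSSSSSSSSSSSSSSh

Replace each of the 21 characters of SSSSSSSSSSSSSSSSSSSSx in place — SS SS SS SS SS SS SS SS SS SS SS SS SS SS SS SS SS SS SS SS SSh — and concatenate.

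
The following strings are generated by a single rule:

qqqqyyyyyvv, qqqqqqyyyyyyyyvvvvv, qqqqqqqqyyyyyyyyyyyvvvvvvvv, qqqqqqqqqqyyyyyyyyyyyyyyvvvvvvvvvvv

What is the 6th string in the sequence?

qqqqqqqqqqqqqqyyyyyyyyyyyyyyyyyyyyvvvvvvvvvvvvvvvvv

Reading off run lengths: q runs 4, 6, 8, 10; y runs 5, 8, 11, 14; v runs 2, 5, 8, 11 — each is linear in n (n = 1, 2, …).
For term 6, n = 6, so the run lengths are 14, 20, 17.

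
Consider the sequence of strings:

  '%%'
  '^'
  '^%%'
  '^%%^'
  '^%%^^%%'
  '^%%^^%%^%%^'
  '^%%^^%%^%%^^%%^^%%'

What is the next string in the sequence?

^%%^^%%^%%^^%%^^%%^%%^^%%^%%^

This is a Fibonacci-style word recurrence s(k) = s(k−1)·s(k−2): e.g. ^·%% = ^%%.
The next term joins ^%%^^%%^%%^^%%^^%% and ^%%^^%%^%%^.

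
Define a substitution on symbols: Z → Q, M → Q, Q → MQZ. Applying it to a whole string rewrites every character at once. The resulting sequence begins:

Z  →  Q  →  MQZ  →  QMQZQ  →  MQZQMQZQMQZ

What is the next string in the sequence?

Expanding MQZQMQZQMQZ: M→Q, Q→MQZ, Z→Q, Q→MQZ, M→Q, Q→MQZ, Z→Q, Q→MQZ, M→Q, Q→MQZ, Z→Q. Concatenated: Q MQZ Q MQZ Q MQZ Q MQZ Q MQZ Q.

QMQZQMQZQMQZQMQZQMQZQ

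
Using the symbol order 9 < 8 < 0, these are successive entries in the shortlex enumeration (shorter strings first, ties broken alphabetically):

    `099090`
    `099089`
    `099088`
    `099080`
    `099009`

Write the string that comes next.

Find the rightmost character of 099009 below 0, bump it to the next letter, and reset everything to its right to 9.

099008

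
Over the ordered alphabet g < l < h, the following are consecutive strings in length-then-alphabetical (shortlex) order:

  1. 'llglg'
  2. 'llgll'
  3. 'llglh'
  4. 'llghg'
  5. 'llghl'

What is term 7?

Continuing the enumeration 2 steps past llghl: llghl → llghh → (answer).

lllgg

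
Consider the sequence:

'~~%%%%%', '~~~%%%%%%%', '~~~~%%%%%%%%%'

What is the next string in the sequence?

Reading off run lengths: ~ runs 2, 3, 4; % runs 5, 7, 9 — each is linear in n, where the shown terms are n = 2, 3, 4.
Setting n = 5 gives 5, 11 characters in each block.

~~~~~%%%%%%%%%%%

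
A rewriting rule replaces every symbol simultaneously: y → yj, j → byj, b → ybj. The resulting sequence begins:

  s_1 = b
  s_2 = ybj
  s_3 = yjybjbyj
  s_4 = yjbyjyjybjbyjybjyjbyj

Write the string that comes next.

yjbyjybjyjbyjyjbyjyjybjbyjybjyjbyjyjybjbyjyjbyjybjyjbyj

Replace each of the 21 characters of yjbyjyjybjbyjybjyjbyj in place — yj byj ybj yj byj yj byj yj ybj byj ybj yj byj yj ybj byj yj byj ybj yj byj — and concatenate.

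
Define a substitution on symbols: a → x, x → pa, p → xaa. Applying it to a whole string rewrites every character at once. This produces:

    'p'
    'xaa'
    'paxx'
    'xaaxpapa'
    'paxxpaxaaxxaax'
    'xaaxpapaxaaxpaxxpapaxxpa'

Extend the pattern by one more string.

paxxpaxaaxxaaxpaxxpaxaaxpapaxaaxxaaxpapaxaax

Replace each of the 24 characters of xaaxpapaxaaxpaxxpapaxxpa in place — pa x x pa xaa x xaa x pa x x pa xaa x pa pa xaa x xaa x pa pa xaa x — and concatenate.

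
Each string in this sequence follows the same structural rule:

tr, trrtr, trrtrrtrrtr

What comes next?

trrtrrtrrtrrtrrtrrtrrtr

Every step duplicates the string with 'r' between the halves.
So the next term is two copies of trrtrrtrrtr with 'r' between the halves.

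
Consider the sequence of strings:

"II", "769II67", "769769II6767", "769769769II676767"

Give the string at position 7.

Every step adds 769 to the front and 67 to the end of the previous string.
From 769769769II676767, 3 further steps: 769769769II676767 → 769769769769II67676767 → 769769769769769II6767676767 → (answer).

769769769769769769II676767676767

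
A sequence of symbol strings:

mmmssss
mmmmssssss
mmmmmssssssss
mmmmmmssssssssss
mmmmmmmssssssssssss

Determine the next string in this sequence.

mmmmmmmmssssssssssssss

Reading off run lengths: m runs 3, 4, 5, 6, 7; s runs 4, 6, 8, 10, 12 — each is linear in n (n = 1, 2, …).
At n = 6 the blocks have lengths 8, 14.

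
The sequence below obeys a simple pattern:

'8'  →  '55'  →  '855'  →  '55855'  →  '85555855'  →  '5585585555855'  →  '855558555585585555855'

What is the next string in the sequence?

5585585555855855558555585585555855

Each term (from the third on) is the two preceding terms concatenated in order: term 3 = 8·55 = 855.
So term 8 is 5585585555855·855558555585585555855.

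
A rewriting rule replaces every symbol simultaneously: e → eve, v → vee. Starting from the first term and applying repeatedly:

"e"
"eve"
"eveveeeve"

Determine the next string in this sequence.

Rewriting each symbol of eveveeeve: e→eve, v→vee, e→eve, v→vee, e→eve, e→eve, e→eve, v→vee, e→eve, which concatenates to eve vee eve vee eve eve eve vee eve.

eveveeeveveeeveeveeveveeeve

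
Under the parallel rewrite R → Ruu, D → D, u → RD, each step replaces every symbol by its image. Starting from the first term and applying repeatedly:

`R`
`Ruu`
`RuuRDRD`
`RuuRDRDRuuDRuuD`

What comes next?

RuuRDRDRuuDRuuDRuuRDRDDRuuRDRDD

φ(RuuRDRDRuuDRuuD) expands symbol-by-symbol to Ruu RD RD Ruu D Ruu D Ruu RD RD D Ruu RD RD D; joining the 15 pieces gives the next term.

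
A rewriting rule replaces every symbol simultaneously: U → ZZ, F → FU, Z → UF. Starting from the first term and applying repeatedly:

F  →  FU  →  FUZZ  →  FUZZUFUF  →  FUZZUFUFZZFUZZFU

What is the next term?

Rewriting the 16 symbols of FUZZUFUFZZFUZZFU one by one yields FU ZZ UF UF ZZ FU ZZ FU UF UF FU ZZ UF UF FU ZZ; concatenated:

FUZZUFUFZZFUZZFUUFUFFUZZUFUFFUZZ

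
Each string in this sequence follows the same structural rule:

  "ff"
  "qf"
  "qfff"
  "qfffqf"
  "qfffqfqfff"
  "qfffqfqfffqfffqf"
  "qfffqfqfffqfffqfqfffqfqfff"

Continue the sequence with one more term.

This is a Fibonacci-style word recurrence s(k) = s(k−1)·s(k−2): e.g. qf·ff = qfff.
Continuing: qfffqfqfffqfffqfqfffqfqfff · qfffqfqfffqfffqf gives term 8.

qfffqfqfffqfffqfqfffqfqfffqfffqfqfffqfffqf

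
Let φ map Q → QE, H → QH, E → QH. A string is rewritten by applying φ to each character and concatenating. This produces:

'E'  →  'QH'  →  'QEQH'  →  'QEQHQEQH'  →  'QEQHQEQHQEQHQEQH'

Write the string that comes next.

φ(QEQHQEQHQEQHQEQH) expands symbol-by-symbol to QE QH QE QH QE QH QE QH QE QH QE QH QE QH QE QH; joining the 16 pieces gives the next term.

QEQHQEQHQEQHQEQHQEQHQEQHQEQHQEQH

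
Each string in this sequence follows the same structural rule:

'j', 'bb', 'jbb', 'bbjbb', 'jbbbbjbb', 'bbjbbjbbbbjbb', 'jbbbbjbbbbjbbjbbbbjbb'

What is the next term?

From term 3 onward, concatenate the second-to-last term with the last: j·bb = jbb, bb·jbb = bbjbb, …
So term 8 is bbjbbjbbbbjbb·jbbbbjbbbbjbbjbbbbjbb.

bbjbbjbbbbjbbjbbbbjbbbbjbbjbbbbjbb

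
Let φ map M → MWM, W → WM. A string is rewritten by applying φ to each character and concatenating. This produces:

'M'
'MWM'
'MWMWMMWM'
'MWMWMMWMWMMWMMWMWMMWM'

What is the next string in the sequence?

MWMWMMWMWMMWMMWMWMMWMWMMWMMWMWMMWMMWMWMMWMWMMWMMWMWMMWM

Applying the rule to each of the 21 symbols of MWMWMMWMWMMWMMWMWMMWM gives the pieces MWM WM MWM WM MWM MWM WM MWM WM MWM MWM WM MWM MWM WM MWM WM MWM MWM WM MWM, which concatenate to the answer.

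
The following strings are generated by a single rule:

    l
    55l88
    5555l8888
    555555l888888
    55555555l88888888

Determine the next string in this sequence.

Each term wraps the previous one in 55 on the left and 88 on the right.
Applying this once more to 55555555l88888888:

5555555555l8888888888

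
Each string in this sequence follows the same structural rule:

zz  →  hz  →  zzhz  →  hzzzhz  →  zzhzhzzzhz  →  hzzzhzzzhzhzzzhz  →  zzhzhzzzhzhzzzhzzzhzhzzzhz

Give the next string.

hzzzhzzzhzhzzzhzzzhzhzzzhzhzzzhzzzhzhzzzhz

Each term (from the third on) is the two preceding terms concatenated in order: term 3 = zz·hz = zzhz.
The next term joins hzzzhzzzhzhzzzhz and zzhzhzzzhzhzzzhzzzhzhzzzhz.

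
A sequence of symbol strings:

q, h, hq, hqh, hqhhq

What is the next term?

hqhhqhqh

From term 3 onward, concatenate the last term with the second-to-last: h·q = hq, hq·h = hqh, …
So term 6 is hqhhq·hqh.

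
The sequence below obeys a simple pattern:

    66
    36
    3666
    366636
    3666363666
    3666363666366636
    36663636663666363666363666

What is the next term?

366636366636663636663636663666363666366636

From term 3 onward, concatenate the last term with the second-to-last: 36·66 = 3666, 3666·36 = 366636, …
Continuing: 36663636663666363666363666 · 3666363666366636 gives term 8.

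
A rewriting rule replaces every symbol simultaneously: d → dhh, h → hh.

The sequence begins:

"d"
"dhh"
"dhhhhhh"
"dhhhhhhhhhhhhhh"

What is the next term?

Rewriting the 15 symbols of dhhhhhhhhhhhhhh one by one yields dhh hh hh hh hh hh hh hh hh hh hh hh hh hh hh; concatenated:

dhhhhhhhhhhhhhhhhhhhhhhhhhhhhhh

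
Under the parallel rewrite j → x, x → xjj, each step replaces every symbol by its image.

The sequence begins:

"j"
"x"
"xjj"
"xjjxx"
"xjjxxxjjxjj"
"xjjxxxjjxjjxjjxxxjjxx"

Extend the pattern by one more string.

xjjxxxjjxjjxjjxxxjjxxxjjxxxjjxjjxjjxxxjjxjj

Replace each of the 21 characters of xjjxxxjjxjjxjjxxxjjxx in place — xjj x x xjj xjj xjj x x xjj x x xjj x x xjj xjj xjj x x xjj xjj — and concatenate.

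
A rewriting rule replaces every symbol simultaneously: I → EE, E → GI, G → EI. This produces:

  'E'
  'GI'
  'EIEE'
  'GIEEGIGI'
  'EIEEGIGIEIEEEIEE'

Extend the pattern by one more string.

GIEEGIGIEIEEEIEEGIEEGIGIGIEEGIGI

Replace each of the 16 characters of EIEEGIGIEIEEEIEE in place — GI EE GI GI EI EE EI EE GI EE GI GI GI EE GI GI — and concatenate.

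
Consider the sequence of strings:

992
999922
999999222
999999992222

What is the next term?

999999999922222

Reading off run lengths: 9 runs 2, 4, 6, 8; 2 runs 1, 2, 3, 4 — each is linear in n (n = 1, 2, …).
Setting n = 5 gives 10, 5 characters in each block.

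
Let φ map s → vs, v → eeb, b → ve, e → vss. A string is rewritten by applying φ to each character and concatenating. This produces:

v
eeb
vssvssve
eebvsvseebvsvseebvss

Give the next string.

vssvssveeebvseebvsvssvssveeebvseebvsvssvssveeebvsvs

Applying the rule to each of the 20 symbols of eebvsvseebvsvseebvss gives the pieces vss vss ve eeb vs eeb vs vss vss ve eeb vs eeb vs vss vss ve eeb vs vs, which concatenate to the answer.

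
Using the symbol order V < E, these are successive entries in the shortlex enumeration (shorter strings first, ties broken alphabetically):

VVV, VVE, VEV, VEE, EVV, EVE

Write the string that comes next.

EEV

Treat EVE as a base-2 numeral over the given alphabet and add one, carrying through any trailing E's.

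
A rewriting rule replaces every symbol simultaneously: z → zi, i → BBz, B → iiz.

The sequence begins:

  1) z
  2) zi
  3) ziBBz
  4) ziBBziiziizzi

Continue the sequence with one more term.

ziBBziiziizziBBzBBzziBBzBBzziziBBz

Applying the rule to each of the 13 symbols of ziBBziiziizzi gives the pieces zi BBz iiz iiz zi BBz BBz zi BBz BBz zi zi BBz, which concatenate to the answer.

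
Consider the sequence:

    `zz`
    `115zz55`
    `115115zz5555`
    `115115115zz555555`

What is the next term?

Every step adds 115 to the front and 55 to the end of the previous string.
So the next term is 115·115115115zz555555·55.

115115115115zz55555555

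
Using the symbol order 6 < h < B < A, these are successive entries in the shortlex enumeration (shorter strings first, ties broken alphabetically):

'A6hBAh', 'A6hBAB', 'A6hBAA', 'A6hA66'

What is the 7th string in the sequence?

Stepping forward 3 times from A6hA66: A6hA66 → A6hA6h → A6hA6B, then the target.

A6hA6A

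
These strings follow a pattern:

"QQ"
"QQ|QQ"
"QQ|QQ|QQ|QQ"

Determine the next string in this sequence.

QQ|QQ|QQ|QQ|QQ|QQ|QQ|QQ

s(k+1) = s(k)·|·s(k) — each term doubles the last with '|' between the halves.
One more doubling of QQ|QQ|QQ|QQ gives the answer.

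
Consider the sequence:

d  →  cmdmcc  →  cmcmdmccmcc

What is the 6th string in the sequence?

Every step adds cm to the front and mcc to the end of the previous string.
From cmcmdmccmcc, 3 further steps: cmcmdmccmcc → cmcmcmdmccmccmcc → cmcmcmcmdmccmccmccmcc → (answer).

cmcmcmcmcmdmccmccmccmccmcc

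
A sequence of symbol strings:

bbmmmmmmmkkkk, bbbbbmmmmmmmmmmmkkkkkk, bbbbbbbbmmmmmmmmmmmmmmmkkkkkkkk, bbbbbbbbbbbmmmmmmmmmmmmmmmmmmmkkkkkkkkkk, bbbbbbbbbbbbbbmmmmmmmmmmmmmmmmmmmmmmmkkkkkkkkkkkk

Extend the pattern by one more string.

Each string has the form b^{3n-1} m^{4n+3} k^{2n+2} (n = 1, 2, …).
Setting n = 6 gives 17, 27, 14 characters in each block.

bbbbbbbbbbbbbbbbbmmmmmmmmmmmmmmmmmmmmmmmmmmmkkkkkkkkkkkkkk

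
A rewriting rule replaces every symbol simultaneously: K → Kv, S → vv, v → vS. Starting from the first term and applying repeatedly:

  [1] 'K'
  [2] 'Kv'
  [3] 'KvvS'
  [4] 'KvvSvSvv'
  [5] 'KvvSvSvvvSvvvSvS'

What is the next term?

KvvSvSvvvSvvvSvSvSvvvSvSvSvvvSvv

Replace each of the 16 characters of KvvSvSvvvSvvvSvS in place — Kv vS vS vv vS vv vS vS vS vv vS vS vS vv vS vv — and concatenate.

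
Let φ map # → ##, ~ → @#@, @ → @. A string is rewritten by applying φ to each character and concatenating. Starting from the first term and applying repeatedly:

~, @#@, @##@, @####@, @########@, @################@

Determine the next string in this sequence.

Applying the rule to each of the 18 symbols of @################@ gives the pieces @ ## ## ## ## ## ## ## ## ## ## ## ## ## ## ## ## @, which concatenate to the answer.

@################################@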